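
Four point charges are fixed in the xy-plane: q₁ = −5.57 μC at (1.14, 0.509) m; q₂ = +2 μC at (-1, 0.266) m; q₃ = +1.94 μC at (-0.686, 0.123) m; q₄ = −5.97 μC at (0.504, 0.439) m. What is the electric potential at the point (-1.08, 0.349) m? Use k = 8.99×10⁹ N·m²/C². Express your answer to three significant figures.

1.38×10⁵ V

The total potential is the scalar sum of each charge's contribution, V = Σ kqᵢ/rᵢ.
Distances from the field point to each charge: r₁ = 2.23 m, r₂ = 0.115 m, r₃ = 0.454 m, r₄ = 1.59 m.
V = k[(-5.57×10⁻⁶)/(2.23) + (2.00×10⁻⁶)/(0.115) + (1.94×10⁻⁶)/(0.454) + (-5.97×10⁻⁶)/(1.59)] = 1.38×10⁵ V.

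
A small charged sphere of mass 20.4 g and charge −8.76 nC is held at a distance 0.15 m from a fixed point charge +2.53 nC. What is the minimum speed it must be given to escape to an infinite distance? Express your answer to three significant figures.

To just escape, total mechanical energy must reach zero at infinity: ½mv²_min + U = 0, so ½mv²_min = −U = |kQq|/r.
|U| = |kQq|/r = (8.99×10⁹ N·m²/C²)(2.53×10⁻⁹)(8.76×10⁻⁹)/(0.150) = 1.33×10⁻⁶ J.
v_min = √(2|U|/m) = √(2·1.33×10⁻⁶/0.0204) = 0.0114 m/s.

0.0114 m/s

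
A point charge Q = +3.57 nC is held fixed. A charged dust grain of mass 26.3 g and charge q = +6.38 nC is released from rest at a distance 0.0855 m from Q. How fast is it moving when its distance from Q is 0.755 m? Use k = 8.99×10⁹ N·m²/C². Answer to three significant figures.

0.0127 m/s

Only the electrostatic force acts, so mechanical energy is conserved: ½mv² = U₁ − U₂ = kQq(1/r₁ − 1/r₂).
U₁ − U₂ = (8.99×10⁹ N·m²/C²)(3.57×10⁻⁹ C)(6.38×10⁻⁹ C)(1/0.0855 − 1/0.755) = 2.12×10⁻⁶ J.
v = √(2·2.12×10⁻⁶/0.0263) = 0.0127 m/s.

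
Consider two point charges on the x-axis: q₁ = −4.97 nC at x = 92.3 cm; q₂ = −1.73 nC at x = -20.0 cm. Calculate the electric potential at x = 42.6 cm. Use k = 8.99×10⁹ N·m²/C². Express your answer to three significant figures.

-115 V

The total potential is the scalar sum of each charge's contribution, V = Σ kqᵢ/rᵢ.
Distances from the field point to each charge: r₁ = 0.497 m, r₂ = 0.626 m.
V = k[(-4.97×10⁻⁹)/(0.497) + (-1.73×10⁻⁹)/(0.626)] = -115 V.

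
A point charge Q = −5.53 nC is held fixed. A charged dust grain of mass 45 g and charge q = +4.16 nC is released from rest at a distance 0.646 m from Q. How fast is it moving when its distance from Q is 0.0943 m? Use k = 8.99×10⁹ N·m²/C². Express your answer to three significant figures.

Only the electrostatic force acts, so mechanical energy is conserved: ½mv² = U₁ − U₂ = kQq(1/r₁ − 1/r₂).
U₁ − U₂ = (8.99×10⁹ N·m²/C²)(-5.53×10⁻⁹ C)(4.16×10⁻⁹ C)(1/0.646 − 1/0.0943) = 1.87×10⁻⁶ J.
v = √(2·1.87×10⁻⁶/0.0450) = 9.12×10⁻³ m/s.

9.12×10⁻³ m/s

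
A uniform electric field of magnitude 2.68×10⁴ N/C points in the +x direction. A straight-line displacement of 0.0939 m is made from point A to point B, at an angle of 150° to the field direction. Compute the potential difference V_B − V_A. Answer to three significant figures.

Only the component of displacement along E changes the potential: ΔV = −E·d·cosθ.
ΔV = −(2.68×10⁴ V/m)(0.0939 m)cos150° = 2180 V.

2180 V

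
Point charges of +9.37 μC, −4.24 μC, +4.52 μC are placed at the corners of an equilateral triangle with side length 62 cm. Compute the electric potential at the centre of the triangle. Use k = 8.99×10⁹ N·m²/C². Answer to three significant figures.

2.42×10⁵ V

Electric potential is a scalar, so the contributions from each charge add algebraically: V = Σ kqᵢ/rᵢ.
The distance from each vertex to the centroid is a/√3 = 0.358 m.
V = k[(9.37×10⁻⁶)/(0.358) + (-4.24×10⁻⁶)/(0.358) + (4.52×10⁻⁶)/(0.358)] = 2.42×10⁵ V.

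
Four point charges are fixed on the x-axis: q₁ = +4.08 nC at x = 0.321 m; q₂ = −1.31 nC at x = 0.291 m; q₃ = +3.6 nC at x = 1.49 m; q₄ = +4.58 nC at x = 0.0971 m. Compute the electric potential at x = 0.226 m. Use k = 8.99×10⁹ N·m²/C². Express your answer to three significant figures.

550 V

Electric potential is a scalar, so the contributions from each charge add algebraically: V = Σ kqᵢ/rᵢ.
Distances from the field point to each charge: r₁ = 0.0950 m, r₂ = 0.0650 m, r₃ = 1.26 m, r₄ = 0.129 m.
V = k[(4.08×10⁻⁹)/(0.0950) + (-1.31×10⁻⁹)/(0.0650) + (3.60×10⁻⁹)/(1.26) + (4.58×10⁻⁹)/(0.129)] = 550 V.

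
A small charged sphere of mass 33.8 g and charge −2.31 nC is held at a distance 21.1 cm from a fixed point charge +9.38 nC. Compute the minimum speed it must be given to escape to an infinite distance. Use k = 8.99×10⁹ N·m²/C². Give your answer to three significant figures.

To just escape, total mechanical energy must reach zero at infinity: ½mv²_min + U = 0, so ½mv²_min = −U = |kQq|/r.
|U| = |kQq|/r = (8.99×10⁹ N·m²/C²)(9.38×10⁻⁹)(2.31×10⁻⁹)/(0.211) = 9.23×10⁻⁷ J.
v_min = √(2|U|/m) = √(2·9.23×10⁻⁷/0.0338) = 7.39×10⁻³ m/s.

7.39×10⁻³ m/s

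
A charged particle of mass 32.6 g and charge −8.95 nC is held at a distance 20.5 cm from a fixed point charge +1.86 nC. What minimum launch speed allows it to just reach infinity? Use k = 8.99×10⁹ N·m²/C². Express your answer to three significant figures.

To just escape, total mechanical energy must reach zero at infinity: ½mv²_min + U = 0, so ½mv²_min = −U = |kQq|/r.
|U| = |kQq|/r = (8.99×10⁹ N·m²/C²)(1.86×10⁻⁹)(8.95×10⁻⁹)/(0.205) = 7.30×10⁻⁷ J.
v_min = √(2|U|/m) = √(2·7.30×10⁻⁷/0.0326) = 6.69×10⁻³ m/s.

6.69×10⁻³ m/s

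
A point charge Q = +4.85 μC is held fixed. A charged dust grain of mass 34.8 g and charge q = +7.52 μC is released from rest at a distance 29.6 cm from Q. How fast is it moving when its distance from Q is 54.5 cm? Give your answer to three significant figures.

5.39 m/s

Only the electrostatic force acts, so mechanical energy is conserved: ½mv² = U₁ − U₂ = kQq(1/r₁ − 1/r₂).
U₁ − U₂ = (8.99×10⁹ N·m²/C²)(4.85×10⁻⁶ C)(7.52×10⁻⁶ C)(1/0.296 − 1/0.545) = 0.506 J.
v = √(2·0.506/0.0348) = 5.39 m/s.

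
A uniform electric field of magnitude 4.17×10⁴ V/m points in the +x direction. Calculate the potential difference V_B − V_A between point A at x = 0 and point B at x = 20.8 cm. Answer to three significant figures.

-8670 V

In a uniform field, potential decreases in the direction of E: V_B − V_A = −E·Δx.
V_B − V_A = −(4.17×10⁴ V/m)(0.208 m) = -8670 V.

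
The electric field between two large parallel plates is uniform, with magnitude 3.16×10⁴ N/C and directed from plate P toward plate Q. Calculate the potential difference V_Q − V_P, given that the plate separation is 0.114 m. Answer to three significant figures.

-3600 V

In a uniform field, potential decreases in the direction of E: ΔV = −E·d for a displacement d parallel to E.
Going from P to Q is a displacement of 0.114 m along the field, so V_Q − V_P = −Ed = -3600 V.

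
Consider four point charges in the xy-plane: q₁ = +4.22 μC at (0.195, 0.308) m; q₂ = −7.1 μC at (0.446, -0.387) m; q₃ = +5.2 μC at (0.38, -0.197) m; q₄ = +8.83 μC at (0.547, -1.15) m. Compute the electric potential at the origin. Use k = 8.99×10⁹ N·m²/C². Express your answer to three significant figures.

Electric potential is a scalar, so the contributions from each charge add algebraically: V = Σ kqᵢ/rᵢ.
Distances from the field point to each charge: r₁ = 0.365 m, r₂ = 0.590 m, r₃ = 0.428 m, r₄ = 1.27 m.
V = k[(4.22×10⁻⁶)/(0.365) + (-7.10×10⁻⁶)/(0.590) + (5.20×10⁻⁶)/(0.428) + (8.83×10⁻⁶)/(1.27)] = 1.68×10⁵ V.

1.68×10⁵ V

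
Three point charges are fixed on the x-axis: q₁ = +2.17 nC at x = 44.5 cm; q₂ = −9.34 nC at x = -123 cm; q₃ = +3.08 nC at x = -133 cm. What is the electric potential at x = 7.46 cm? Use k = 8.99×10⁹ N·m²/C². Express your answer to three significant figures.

The total potential is the scalar sum of each charge's contribution, V = Σ kqᵢ/rᵢ.
Distances from the field point to each charge: r₁ = 0.370 m, r₂ = 1.30 m, r₃ = 1.40 m.
V = k[(2.17×10⁻⁹)/(0.370) + (-9.34×10⁻⁹)/(1.30) + (3.08×10⁻⁹)/(1.40)] = 8.02 V.

8.02 V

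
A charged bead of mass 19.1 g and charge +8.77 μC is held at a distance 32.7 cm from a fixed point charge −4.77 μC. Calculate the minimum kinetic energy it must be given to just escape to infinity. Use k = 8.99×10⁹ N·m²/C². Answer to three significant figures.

To just escape, total mechanical energy must reach zero at infinity: ½mv²_min + U = 0, so ½mv²_min = −U = |kQq|/r.
|U| = |kQq|/r = (8.99×10⁹ N·m²/C²)(4.77×10⁻⁶)(8.77×10⁻⁶)/(0.327) = 1.15 J.

1.15 J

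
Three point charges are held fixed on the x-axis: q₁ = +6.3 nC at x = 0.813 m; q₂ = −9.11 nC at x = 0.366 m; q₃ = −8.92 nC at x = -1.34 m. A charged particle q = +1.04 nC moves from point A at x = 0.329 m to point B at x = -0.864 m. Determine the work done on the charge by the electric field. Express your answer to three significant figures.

The work done by the electric force is W_field = −ΔU = −q(V_B − V_A) = q(V_A − V_B).
At A: distances to the source charges are 0.484 m, 0.0370 m, 1.67 m; V_A = Σ kqᵢ/rᵢ = -2140 V.
At B: distances to the source charges are 1.68 m, 1.23 m, 0.476 m; V_B = Σ kqᵢ/rᵢ = -201 V.
ΔV = V_B − V_A = 1940 V.
W_field = −qΔV = −(1.04×10⁻⁹ C)(1940 V) = -2.02×10⁻⁶ J.

-2.02×10⁻⁶ J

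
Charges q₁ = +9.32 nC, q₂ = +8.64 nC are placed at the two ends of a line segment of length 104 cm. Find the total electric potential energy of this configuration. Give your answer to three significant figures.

The work to assemble the configuration equals its total potential energy, U = Σ kqᵢqⱼ/rᵢⱼ over all pairs.
The separation is r = 1.04 m.
U = (6.96×10⁻⁷) = 6.96×10⁻⁷ J.

6.96×10⁻⁷ J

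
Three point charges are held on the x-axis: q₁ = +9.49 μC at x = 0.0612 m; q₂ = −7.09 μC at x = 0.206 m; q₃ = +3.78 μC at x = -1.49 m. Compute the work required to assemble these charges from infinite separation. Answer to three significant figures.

The work to assemble the configuration equals its total potential energy, U = Σ kqᵢqⱼ/rᵢⱼ over all pairs.
Pair separations: r₁₂ = 0.145 m, r₁₃ = 1.55 m, r₂₃ = 1.70 m.
U = (-4.18) + (0.208) + (-0.142) = -4.11 J.

-4.11 J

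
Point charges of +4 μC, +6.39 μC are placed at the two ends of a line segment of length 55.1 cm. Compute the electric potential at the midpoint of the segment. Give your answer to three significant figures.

3.39×10⁵ V

Electric potential is a scalar, so the contributions from each charge add algebraically: V = Σ kqᵢ/rᵢ.
Each charge is 0.276 m from the midpoint.
V = k[(4.00×10⁻⁶)/(0.276) + (6.39×10⁻⁶)/(0.276)] = 3.39×10⁵ V.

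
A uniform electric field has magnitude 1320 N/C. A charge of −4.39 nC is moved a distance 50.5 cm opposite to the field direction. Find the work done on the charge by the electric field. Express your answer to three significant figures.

The potential change for a displacement 50.5 cm opposite to the field direction is ΔV = +Ed = 667 V.
W_field = −qΔV = 2.93×10⁻⁶ J.

2.93×10⁻⁶ J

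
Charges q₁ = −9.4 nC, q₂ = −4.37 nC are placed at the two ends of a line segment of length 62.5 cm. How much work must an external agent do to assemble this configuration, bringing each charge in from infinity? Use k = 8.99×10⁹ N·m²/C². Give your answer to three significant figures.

The assembly work is the sum of pairwise potential energies, U = Σ_{i<j} kqᵢqⱼ/rᵢⱼ.
The separation is r = 0.625 m.
U = (5.91×10⁻⁷) = 5.91×10⁻⁷ J.

5.91×10⁻⁷ J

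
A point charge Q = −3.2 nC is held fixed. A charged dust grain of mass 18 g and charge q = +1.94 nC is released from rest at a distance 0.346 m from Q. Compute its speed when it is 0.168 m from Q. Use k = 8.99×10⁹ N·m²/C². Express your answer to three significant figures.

Only the electrostatic force acts, so mechanical energy is conserved: ½mv² = U₁ − U₂ = kQq(1/r₁ − 1/r₂).
U₁ − U₂ = (8.99×10⁹ N·m²/C²)(-3.20×10⁻⁹ C)(1.94×10⁻⁹ C)(1/0.346 − 1/0.168) = 1.71×10⁻⁷ J.
v = √(2·1.71×10⁻⁷/0.0180) = 4.36×10⁻³ m/s.

4.36×10⁻³ m/s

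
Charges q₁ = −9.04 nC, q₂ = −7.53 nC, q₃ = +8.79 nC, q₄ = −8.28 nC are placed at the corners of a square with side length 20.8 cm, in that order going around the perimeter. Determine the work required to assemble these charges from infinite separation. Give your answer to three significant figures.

The assembly work is the sum of pairwise potential energies, U = Σ_{i<j} kqᵢqⱼ/rᵢⱼ.
The four side pairs have separation 0.208 m and the two diagonal pairs 0.294 m.
Summing all 6 pair terms gives U = -3.52×10⁻⁷ J.

-3.52×10⁻⁷ J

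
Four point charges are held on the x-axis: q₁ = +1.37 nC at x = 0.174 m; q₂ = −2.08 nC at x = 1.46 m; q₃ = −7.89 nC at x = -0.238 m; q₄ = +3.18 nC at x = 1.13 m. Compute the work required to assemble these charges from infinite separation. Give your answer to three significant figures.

The assembly work is the sum of pairwise potential energies, U = Σ_{i<j} kqᵢqⱼ/rᵢⱼ.
Pair separations: r₁₂ = 1.29 m, r₁₃ = 0.412 m, r₁₄ = 0.956 m, r₂₃ = 1.70 m, r₂₄ = 0.330 m, r₃₄ = 1.37 m.
Summing all 6 pair terms gives U = -4.73×10⁻⁷ J.

-4.73×10⁻⁷ J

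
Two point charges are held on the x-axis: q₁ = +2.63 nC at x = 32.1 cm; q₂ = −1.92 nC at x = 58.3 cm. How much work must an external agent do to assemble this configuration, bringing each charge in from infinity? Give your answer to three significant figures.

-1.73×10⁻⁷ J

The assembly work is the sum of pairwise potential energies, U = Σ_{i<j} kqᵢqⱼ/rᵢⱼ.
Pair separations: r₁₂ = 0.262 m.
U = (-1.73×10⁻⁷) = -1.73×10⁻⁷ J.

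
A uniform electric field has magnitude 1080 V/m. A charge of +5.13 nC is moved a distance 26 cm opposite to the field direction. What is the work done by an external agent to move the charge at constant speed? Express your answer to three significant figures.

The potential change for a displacement 26 cm opposite to the field direction is ΔV = +Ed = 281 V.
W_ext = qΔV = 1.44×10⁻⁶ J.

1.44×10⁻⁶ J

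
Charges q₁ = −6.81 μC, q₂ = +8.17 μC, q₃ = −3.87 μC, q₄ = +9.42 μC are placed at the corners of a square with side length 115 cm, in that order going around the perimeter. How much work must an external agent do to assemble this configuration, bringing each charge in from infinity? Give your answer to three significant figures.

-0.897 J

The work to assemble the configuration equals its total potential energy, U = Σ kqᵢqⱼ/rᵢⱼ over all pairs.
The four side pairs have separation 1.15 m and the two diagonal pairs 1.63 m.
Summing all 6 pair terms gives U = -0.897 J.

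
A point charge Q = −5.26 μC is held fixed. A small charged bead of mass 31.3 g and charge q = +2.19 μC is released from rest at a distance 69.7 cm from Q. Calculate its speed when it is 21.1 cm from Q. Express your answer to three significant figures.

Only the electrostatic force acts, so mechanical energy is conserved: ½mv² = U₁ − U₂ = kQq(1/r₁ − 1/r₂).
U₁ − U₂ = (8.99×10⁹ N·m²/C²)(-5.26×10⁻⁶ C)(2.19×10⁻⁶ C)(1/0.697 − 1/0.211) = 0.342 J.
v = √(2·0.342/0.0313) = 4.68 m/s.

4.68 m/s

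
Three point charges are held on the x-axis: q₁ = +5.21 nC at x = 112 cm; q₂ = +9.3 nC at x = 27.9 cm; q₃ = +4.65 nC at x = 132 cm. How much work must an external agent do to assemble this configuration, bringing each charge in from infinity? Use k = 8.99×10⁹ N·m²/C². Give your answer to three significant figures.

1.98×10⁻⁶ J

The work to assemble the configuration equals its total potential energy, U = Σ kqᵢqⱼ/rᵢⱼ over all pairs.
Pair separations: r₁₂ = 0.841 m, r₁₃ = 0.200 m, r₂₃ = 1.04 m.
U = (5.18×10⁻⁷) + (1.09×10⁻⁶) + (3.73×10⁻⁷) = 1.98×10⁻⁶ J.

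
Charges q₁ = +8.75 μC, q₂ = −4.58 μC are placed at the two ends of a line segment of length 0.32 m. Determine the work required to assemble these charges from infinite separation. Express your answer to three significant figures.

-1.13 J

The work to assemble the configuration equals its total potential energy, U = Σ kqᵢqⱼ/rᵢⱼ over all pairs.
The separation is r = 0.320 m.
U = (-1.13) = -1.13 J.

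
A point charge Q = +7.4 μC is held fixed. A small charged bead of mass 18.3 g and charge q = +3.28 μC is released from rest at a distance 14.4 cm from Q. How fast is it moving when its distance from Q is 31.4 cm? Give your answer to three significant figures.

Only the electrostatic force acts, so mechanical energy is conserved: ½mv² = U₁ − U₂ = kQq(1/r₁ − 1/r₂).
U₁ − U₂ = (8.99×10⁹ N·m²/C²)(7.40×10⁻⁶ C)(3.28×10⁻⁶ C)(1/0.144 − 1/0.314) = 0.820 J.
v = √(2·0.820/0.0183) = 9.47 m/s.

9.47 m/s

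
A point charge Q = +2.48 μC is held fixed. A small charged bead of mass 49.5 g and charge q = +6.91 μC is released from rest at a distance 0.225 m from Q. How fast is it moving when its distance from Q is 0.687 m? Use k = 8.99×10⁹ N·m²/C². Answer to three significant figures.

4.31 m/s

Only the electrostatic force acts, so mechanical energy is conserved: ½mv² = U₁ − U₂ = kQq(1/r₁ − 1/r₂).
U₁ − U₂ = (8.99×10⁹ N·m²/C²)(2.48×10⁻⁶ C)(6.91×10⁻⁶ C)(1/0.225 − 1/0.687) = 0.460 J.
v = √(2·0.460/0.0495) = 4.31 m/s.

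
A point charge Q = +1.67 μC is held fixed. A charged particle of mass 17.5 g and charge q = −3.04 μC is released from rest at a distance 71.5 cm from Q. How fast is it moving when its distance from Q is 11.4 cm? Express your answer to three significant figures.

6.20 m/s

Only the electrostatic force acts, so mechanical energy is conserved: ½mv² = U₁ − U₂ = kQq(1/r₁ − 1/r₂).
U₁ − U₂ = (8.99×10⁹ N·m²/C²)(1.67×10⁻⁶ C)(-3.04×10⁻⁶ C)(1/0.715 − 1/0.114) = 0.337 J.
v = √(2·0.337/0.0175) = 6.20 m/s.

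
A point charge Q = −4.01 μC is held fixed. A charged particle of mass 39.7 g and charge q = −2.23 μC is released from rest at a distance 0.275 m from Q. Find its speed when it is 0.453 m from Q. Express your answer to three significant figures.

Only the electrostatic force acts, so mechanical energy is conserved: ½mv² = U₁ − U₂ = kQq(1/r₁ − 1/r₂).
U₁ − U₂ = (8.99×10⁹ N·m²/C²)(-4.01×10⁻⁶ C)(-2.23×10⁻⁶ C)(1/0.275 − 1/0.453) = 0.115 J.
v = √(2·0.115/0.0397) = 2.41 m/s.

2.41 m/s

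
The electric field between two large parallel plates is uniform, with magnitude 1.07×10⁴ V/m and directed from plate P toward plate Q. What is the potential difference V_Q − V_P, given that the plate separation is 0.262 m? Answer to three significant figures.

In a uniform field, potential decreases in the direction of E: ΔV = −E·d for a displacement d parallel to E.
Going from P to Q is a displacement of 0.262 m along the field, so V_Q − V_P = −Ed = -2800 V.

-2800 V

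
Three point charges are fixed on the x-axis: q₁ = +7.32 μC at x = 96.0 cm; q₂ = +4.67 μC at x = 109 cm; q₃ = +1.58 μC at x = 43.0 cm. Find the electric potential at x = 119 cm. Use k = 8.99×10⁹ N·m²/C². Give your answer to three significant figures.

7.25×10⁵ V

Electric potential is a scalar, so the contributions from each charge add algebraically: V = Σ kqᵢ/rᵢ.
Distances from the field point to each charge: r₁ = 0.230 m, r₂ = 0.100 m, r₃ = 0.760 m.
V = k[(7.32×10⁻⁶)/(0.230) + (4.67×10⁻⁶)/(0.100) + (1.58×10⁻⁶)/(0.760)] = 7.25×10⁵ V.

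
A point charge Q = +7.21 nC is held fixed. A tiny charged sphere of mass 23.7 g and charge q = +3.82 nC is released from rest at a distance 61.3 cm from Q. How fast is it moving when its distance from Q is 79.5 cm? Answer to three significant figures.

2.79×10⁻³ m/s

Only the electrostatic force acts, so mechanical energy is conserved: ½mv² = U₁ − U₂ = kQq(1/r₁ − 1/r₂).
U₁ − U₂ = (8.99×10⁹ N·m²/C²)(7.21×10⁻⁹ C)(3.82×10⁻⁹ C)(1/0.613 − 1/0.795) = 9.25×10⁻⁸ J.
v = √(2·9.25×10⁻⁸/0.0237) = 2.79×10⁻³ m/s.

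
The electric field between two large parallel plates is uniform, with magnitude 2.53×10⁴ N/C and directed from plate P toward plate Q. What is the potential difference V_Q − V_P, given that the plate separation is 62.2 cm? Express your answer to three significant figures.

In a uniform field, potential decreases in the direction of E: ΔV = −E·d for a displacement d parallel to E.
Going from P to Q is a displacement of 62.2 cm along the field, so V_Q − V_P = −Ed = -1.57×10⁴ V.

-1.57×10⁴ V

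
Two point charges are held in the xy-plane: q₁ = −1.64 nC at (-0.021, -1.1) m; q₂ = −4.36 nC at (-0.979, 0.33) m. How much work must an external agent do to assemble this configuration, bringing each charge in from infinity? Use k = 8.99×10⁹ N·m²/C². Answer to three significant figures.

The work to assemble the configuration equals its total potential energy, U = Σ kqᵢqⱼ/rᵢⱼ over all pairs.
Pair separations: r₁₂ = 1.72 m.
U = (3.73×10⁻⁸) = 3.73×10⁻⁸ J.

3.73×10⁻⁸ J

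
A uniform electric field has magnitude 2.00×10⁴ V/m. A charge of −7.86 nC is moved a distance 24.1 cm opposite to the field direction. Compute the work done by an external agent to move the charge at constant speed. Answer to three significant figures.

The potential change for a displacement 24.1 cm opposite to the field direction is ΔV = +Ed = 4820 V.
W_ext = qΔV = -3.79×10⁻⁵ J.

-3.79×10⁻⁵ J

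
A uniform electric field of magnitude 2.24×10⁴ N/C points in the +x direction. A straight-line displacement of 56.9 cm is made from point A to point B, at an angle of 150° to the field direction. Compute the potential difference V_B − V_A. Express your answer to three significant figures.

1.10×10⁴ V

Only the component of displacement along E changes the potential: ΔV = −E·d·cosθ.
ΔV = −(2.24×10⁴ V/m)(0.569 m)cos150° = 1.10×10⁴ V.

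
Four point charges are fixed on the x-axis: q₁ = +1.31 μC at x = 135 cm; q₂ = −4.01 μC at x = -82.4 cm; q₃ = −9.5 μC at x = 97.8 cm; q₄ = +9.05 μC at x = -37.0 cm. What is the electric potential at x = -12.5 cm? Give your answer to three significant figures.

2.11×10⁵ V

Electric potential is a scalar, so the contributions from each charge add algebraically: V = Σ kqᵢ/rᵢ.
Distances from the field point to each charge: r₁ = 1.48 m, r₂ = 0.699 m, r₃ = 1.10 m, r₄ = 0.245 m.
V = k[(1.31×10⁻⁶)/(1.48) + (-4.01×10⁻⁶)/(0.699) + (-9.50×10⁻⁶)/(1.10) + (9.05×10⁻⁶)/(0.245)] = 2.11×10⁵ V.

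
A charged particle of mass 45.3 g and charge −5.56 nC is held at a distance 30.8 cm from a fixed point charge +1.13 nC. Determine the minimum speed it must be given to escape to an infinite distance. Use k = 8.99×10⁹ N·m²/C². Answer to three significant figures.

2.85×10⁻³ m/s

To just escape, total mechanical energy must reach zero at infinity: ½mv²_min + U = 0, so ½mv²_min = −U = |kQq|/r.
|U| = |kQq|/r = (8.99×10⁹ N·m²/C²)(1.13×10⁻⁹)(5.56×10⁻⁹)/(0.308) = 1.83×10⁻⁷ J.
v_min = √(2|U|/m) = √(2·1.83×10⁻⁷/0.0453) = 2.85×10⁻³ m/s.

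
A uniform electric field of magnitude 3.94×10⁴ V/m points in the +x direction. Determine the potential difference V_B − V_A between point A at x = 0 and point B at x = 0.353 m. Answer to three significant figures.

In a uniform field, potential decreases in the direction of E: V_B − V_A = −E·Δx.
V_B − V_A = −(3.94×10⁴ V/m)(0.353 m) = -1.39×10⁴ V.

-1.39×10⁴ V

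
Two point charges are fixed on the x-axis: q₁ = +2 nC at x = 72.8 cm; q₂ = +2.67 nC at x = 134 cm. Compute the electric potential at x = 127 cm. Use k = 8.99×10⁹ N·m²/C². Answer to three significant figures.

Electric potential is a scalar, so the contributions from each charge add algebraically: V = Σ kqᵢ/rᵢ.
Distances from the field point to each charge: r₁ = 0.542 m, r₂ = 0.0700 m.
V = k[(2.00×10⁻⁹)/(0.542) + (2.67×10⁻⁹)/(0.0700)] = 376 V.

376 V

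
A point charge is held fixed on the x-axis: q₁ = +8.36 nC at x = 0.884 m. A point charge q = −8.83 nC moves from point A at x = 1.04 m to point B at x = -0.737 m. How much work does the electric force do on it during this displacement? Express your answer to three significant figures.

The work done by the electric force is W_field = −ΔU = −q(V_B − V_A) = q(V_A − V_B).
At A: distance to the source charge is 0.156 m; V_A = kq₁/r = 482 V.
At B: distance to the source charge is 1.62 m; V_B = kq₁/r = 46.4 V.
ΔV = V_B − V_A = -435 V.
W_field = −qΔV = −(-8.83×10⁻⁹ C)(-435 V) = -3.84×10⁻⁶ J.

-3.84×10⁻⁶ J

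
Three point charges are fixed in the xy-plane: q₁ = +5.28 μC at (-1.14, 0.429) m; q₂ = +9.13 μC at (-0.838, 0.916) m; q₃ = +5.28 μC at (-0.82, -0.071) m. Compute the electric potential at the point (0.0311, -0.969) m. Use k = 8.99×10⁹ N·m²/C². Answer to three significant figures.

Electric potential is a scalar, so the contributions from each charge add algebraically: V = Σ kqᵢ/rᵢ.
Distances from the field point to each charge: r₁ = 1.82 m, r₂ = 2.08 m, r₃ = 1.24 m.
V = k[(5.28×10⁻⁶)/(1.82) + (9.13×10⁻⁶)/(2.08) + (5.28×10⁻⁶)/(1.24)] = 1.04×10⁵ V.

1.04×10⁵ V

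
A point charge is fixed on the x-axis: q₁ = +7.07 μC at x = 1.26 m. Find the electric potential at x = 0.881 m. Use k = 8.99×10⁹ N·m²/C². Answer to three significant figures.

The total potential is the scalar sum of each charge's contribution, V = Σ kqᵢ/rᵢ.
V = k[(7.07×10⁻⁶)/(0.379)] = 1.68×10⁵ V.

1.68×10⁵ V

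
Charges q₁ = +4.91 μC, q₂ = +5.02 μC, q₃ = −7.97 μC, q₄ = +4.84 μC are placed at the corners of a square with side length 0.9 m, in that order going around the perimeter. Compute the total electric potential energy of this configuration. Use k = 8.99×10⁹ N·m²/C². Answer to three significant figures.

The work to assemble the configuration equals its total potential energy, U = Σ kqᵢqⱼ/rᵢⱼ over all pairs.
The four side pairs have separation 0.900 m and the two diagonal pairs 1.27 m.
Summing all 6 pair terms gives U = -0.406 J.

-0.406 J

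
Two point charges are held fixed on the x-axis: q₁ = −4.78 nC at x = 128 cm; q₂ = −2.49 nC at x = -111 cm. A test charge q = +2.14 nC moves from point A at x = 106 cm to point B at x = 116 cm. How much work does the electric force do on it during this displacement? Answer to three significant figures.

The work done by the electric force is W_field = −ΔU = −q(V_B − V_A) = q(V_A − V_B).
At A: distances to the source charges are 0.220 m, 2.17 m; V_A = Σ kqᵢ/rᵢ = -206 V.
At B: distances to the source charges are 0.120 m, 2.27 m; V_B = Σ kqᵢ/rᵢ = -368 V.
ΔV = V_B − V_A = -162 V.
W_field = −qΔV = −(2.14×10⁻⁹ C)(-162 V) = 3.47×10⁻⁷ J.

3.47×10⁻⁷ J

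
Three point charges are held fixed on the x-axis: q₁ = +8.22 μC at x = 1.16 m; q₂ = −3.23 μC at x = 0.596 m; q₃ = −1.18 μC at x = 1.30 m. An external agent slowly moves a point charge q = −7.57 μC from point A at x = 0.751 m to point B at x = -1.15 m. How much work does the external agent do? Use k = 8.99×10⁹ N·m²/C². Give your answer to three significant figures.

-0.280 J

For quasistatic motion the external work equals the change in potential energy: W_ext = qΔV = q(V_B − V_A).
At A: distances to the source charges are 0.409 m, 0.155 m, 0.549 m; V_A = Σ kqᵢ/rᵢ = -2.60×10⁴ V.
At B: distances to the source charges are 2.31 m, 1.75 m, 2.45 m; V_B = Σ kqᵢ/rᵢ = 1.10×10⁴ V.
ΔV = V_B − V_A = 3.70×10⁴ V.
W_ext = qΔV = (-7.57×10⁻⁶ C)(3.70×10⁴ V) = -0.280 J.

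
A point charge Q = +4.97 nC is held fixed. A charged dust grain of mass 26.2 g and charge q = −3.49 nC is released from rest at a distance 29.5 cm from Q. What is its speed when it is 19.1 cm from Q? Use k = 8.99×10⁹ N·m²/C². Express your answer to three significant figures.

4.69×10⁻³ m/s

Only the electrostatic force acts, so mechanical energy is conserved: ½mv² = U₁ − U₂ = kQq(1/r₁ − 1/r₂).
U₁ − U₂ = (8.99×10⁹ N·m²/C²)(4.97×10⁻⁹ C)(-3.49×10⁻⁹ C)(1/0.295 − 1/0.191) = 2.88×10⁻⁷ J.
v = √(2·2.88×10⁻⁷/0.0262) = 4.69×10⁻³ m/s.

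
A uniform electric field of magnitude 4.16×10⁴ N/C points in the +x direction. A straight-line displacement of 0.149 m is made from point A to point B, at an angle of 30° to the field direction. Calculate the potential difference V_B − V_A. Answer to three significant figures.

-5370 V

Only the component of displacement along E changes the potential: ΔV = −E·d·cosθ.
ΔV = −(4.16×10⁴ V/m)(0.149 m)cos30° = -5370 V.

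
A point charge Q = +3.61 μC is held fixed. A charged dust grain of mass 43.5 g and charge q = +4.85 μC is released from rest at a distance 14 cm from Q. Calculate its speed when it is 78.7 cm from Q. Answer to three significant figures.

6.52 m/s

Only the electrostatic force acts, so mechanical energy is conserved: ½mv² = U₁ − U₂ = kQq(1/r₁ − 1/r₂).
U₁ − U₂ = (8.99×10⁹ N·m²/C²)(3.61×10⁻⁶ C)(4.85×10⁻⁶ C)(1/0.140 − 1/0.787) = 0.924 J.
v = √(2·0.924/0.0435) = 6.52 m/s.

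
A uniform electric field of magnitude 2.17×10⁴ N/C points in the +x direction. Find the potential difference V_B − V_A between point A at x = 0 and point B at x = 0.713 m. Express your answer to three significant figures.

In a uniform field, potential decreases in the direction of E: V_B − V_A = −E·Δx.
V_B − V_A = −(2.17×10⁴ V/m)(0.713 m) = -1.55×10⁴ V.

-1.55×10⁴ V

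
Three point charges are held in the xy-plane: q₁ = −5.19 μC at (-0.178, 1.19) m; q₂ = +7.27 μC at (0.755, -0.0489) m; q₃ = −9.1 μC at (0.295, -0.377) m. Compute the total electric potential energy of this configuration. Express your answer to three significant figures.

The work to assemble the configuration equals its total potential energy, U = Σ kqᵢqⱼ/rᵢⱼ over all pairs.
Pair separations: r₁₂ = 1.55 m, r₁₃ = 1.64 m, r₂₃ = 0.565 m.
U = (-0.219) + (0.259) + (-1.05) = -1.01 J.

-1.01 J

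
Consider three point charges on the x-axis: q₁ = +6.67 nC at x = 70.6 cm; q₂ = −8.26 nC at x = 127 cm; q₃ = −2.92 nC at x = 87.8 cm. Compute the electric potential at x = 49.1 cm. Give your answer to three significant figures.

116 V

The total potential is the scalar sum of each charge's contribution, V = Σ kqᵢ/rᵢ.
Distances from the field point to each charge: r₁ = 0.215 m, r₂ = 0.779 m, r₃ = 0.387 m.
V = k[(6.67×10⁻⁹)/(0.215) + (-8.26×10⁻⁹)/(0.779) + (-2.92×10⁻⁹)/(0.387)] = 116 V.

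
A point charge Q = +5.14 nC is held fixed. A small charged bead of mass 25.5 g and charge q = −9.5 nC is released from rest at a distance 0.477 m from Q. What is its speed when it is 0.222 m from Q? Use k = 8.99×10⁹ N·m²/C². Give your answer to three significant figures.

9.11×10⁻³ m/s

Only the electrostatic force acts, so mechanical energy is conserved: ½mv² = U₁ − U₂ = kQq(1/r₁ − 1/r₂).
U₁ − U₂ = (8.99×10⁹ N·m²/C²)(5.14×10⁻⁹ C)(-9.50×10⁻⁹ C)(1/0.477 − 1/0.222) = 1.06×10⁻⁶ J.
v = √(2·1.06×10⁻⁶/0.0255) = 9.11×10⁻³ m/s.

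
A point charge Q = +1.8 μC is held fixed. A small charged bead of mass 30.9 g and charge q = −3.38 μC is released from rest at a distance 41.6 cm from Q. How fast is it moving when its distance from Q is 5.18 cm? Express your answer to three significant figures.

Only the electrostatic force acts, so mechanical energy is conserved: ½mv² = U₁ − U₂ = kQq(1/r₁ − 1/r₂).
U₁ − U₂ = (8.99×10⁹ N·m²/C²)(1.80×10⁻⁶ C)(-3.38×10⁻⁶ C)(1/0.416 − 1/0.0518) = 0.924 J.
v = √(2·0.924/0.0309) = 7.74 m/s.

7.74 m/s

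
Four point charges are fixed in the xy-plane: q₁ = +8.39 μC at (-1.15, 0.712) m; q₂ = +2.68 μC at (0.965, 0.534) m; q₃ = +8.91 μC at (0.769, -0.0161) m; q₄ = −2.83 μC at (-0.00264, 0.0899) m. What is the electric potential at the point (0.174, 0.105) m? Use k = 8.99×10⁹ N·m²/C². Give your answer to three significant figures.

6.70×10⁴ V

Electric potential is a scalar, so the contributions from each charge add algebraically: V = Σ kqᵢ/rᵢ.
Distances from the field point to each charge: r₁ = 1.46 m, r₂ = 0.900 m, r₃ = 0.607 m, r₄ = 0.177 m.
V = k[(8.39×10⁻⁶)/(1.46) + (2.68×10⁻⁶)/(0.900) + (8.91×10⁻⁶)/(0.607) + (-2.83×10⁻⁶)/(0.177)] = 6.70×10⁴ V.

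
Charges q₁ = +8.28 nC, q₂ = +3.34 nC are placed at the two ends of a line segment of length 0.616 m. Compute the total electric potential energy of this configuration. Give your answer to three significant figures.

4.04×10⁻⁷ J

The assembly work is the sum of pairwise potential energies, U = Σ_{i<j} kqᵢqⱼ/rᵢⱼ.
The separation is r = 0.616 m.
U = (4.04×10⁻⁷) = 4.04×10⁻⁷ J.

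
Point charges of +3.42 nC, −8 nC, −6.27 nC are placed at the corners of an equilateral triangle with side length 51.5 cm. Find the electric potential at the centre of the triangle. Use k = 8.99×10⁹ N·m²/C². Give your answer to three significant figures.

-328 V

Electric potential is a scalar, so the contributions from each charge add algebraically: V = Σ kqᵢ/rᵢ.
The distance from each vertex to the centroid is a/√3 = 0.297 m.
V = k[(3.42×10⁻⁹)/(0.297) + (-8.00×10⁻⁹)/(0.297) + (-6.27×10⁻⁹)/(0.297)] = -328 V.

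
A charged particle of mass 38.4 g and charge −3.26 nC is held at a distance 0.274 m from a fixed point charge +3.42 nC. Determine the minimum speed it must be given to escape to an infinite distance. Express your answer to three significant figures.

To just escape, total mechanical energy must reach zero at infinity: ½mv²_min + U = 0, so ½mv²_min = −U = |kQq|/r.
|U| = |kQq|/r = (8.99×10⁹ N·m²/C²)(3.42×10⁻⁹)(3.26×10⁻⁹)/(0.274) = 3.66×10⁻⁷ J.
v_min = √(2|U|/m) = √(2·3.66×10⁻⁷/0.0384) = 4.36×10⁻³ m/s.

4.36×10⁻³ m/s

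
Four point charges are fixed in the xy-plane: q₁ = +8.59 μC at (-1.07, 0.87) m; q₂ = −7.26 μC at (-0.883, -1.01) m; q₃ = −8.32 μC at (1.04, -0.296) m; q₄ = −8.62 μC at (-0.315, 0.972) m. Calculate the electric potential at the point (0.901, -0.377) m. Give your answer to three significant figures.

-5.09×10⁵ V

Electric potential is a scalar, so the contributions from each charge add algebraically: V = Σ kqᵢ/rᵢ.
Distances from the field point to each charge: r₁ = 2.33 m, r₂ = 1.89 m, r₃ = 0.161 m, r₄ = 1.82 m.
V = k[(8.59×10⁻⁶)/(2.33) + (-7.26×10⁻⁶)/(1.89) + (-8.32×10⁻⁶)/(0.161) + (-8.62×10⁻⁶)/(1.82)] = -5.09×10⁵ V.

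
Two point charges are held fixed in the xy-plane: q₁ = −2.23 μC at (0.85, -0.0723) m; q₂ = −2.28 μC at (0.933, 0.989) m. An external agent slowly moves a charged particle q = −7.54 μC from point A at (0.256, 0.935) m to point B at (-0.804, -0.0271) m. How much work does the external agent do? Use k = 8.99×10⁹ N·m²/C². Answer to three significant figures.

For quasistatic motion the external work equals the change in potential energy: W_ext = qΔV = q(V_B − V_A).
At A: distances to the source charges are 1.17 m, 0.679 m; V_A = Σ kqᵢ/rᵢ = -4.73×10⁴ V.
At B: distances to the source charges are 1.65 m, 2.01 m; V_B = Σ kqᵢ/rᵢ = -2.23×10⁴ V.
ΔV = V_B − V_A = 2.50×10⁴ V.
W_ext = qΔV = (-7.54×10⁻⁶ C)(2.50×10⁴ V) = -0.189 J.

-0.189 J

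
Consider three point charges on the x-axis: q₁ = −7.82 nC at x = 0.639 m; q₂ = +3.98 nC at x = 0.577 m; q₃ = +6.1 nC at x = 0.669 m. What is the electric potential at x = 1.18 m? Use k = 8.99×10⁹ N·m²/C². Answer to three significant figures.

The total potential is the scalar sum of each charge's contribution, V = Σ kqᵢ/rᵢ.
Distances from the field point to each charge: r₁ = 0.541 m, r₂ = 0.603 m, r₃ = 0.511 m.
V = k[(-7.82×10⁻⁹)/(0.541) + (3.98×10⁻⁹)/(0.603) + (6.10×10⁻⁹)/(0.511)] = 36.7 V.

36.7 V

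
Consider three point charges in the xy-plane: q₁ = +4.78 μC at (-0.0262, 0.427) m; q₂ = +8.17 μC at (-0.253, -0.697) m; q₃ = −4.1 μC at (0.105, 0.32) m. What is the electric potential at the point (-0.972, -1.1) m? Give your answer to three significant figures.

The total potential is the scalar sum of each charge's contribution, V = Σ kqᵢ/rᵢ.
Distances from the field point to each charge: r₁ = 1.80 m, r₂ = 0.824 m, r₃ = 1.78 m.
V = k[(4.78×10⁻⁶)/(1.80) + (8.17×10⁻⁶)/(0.824) + (-4.10×10⁻⁶)/(1.78)] = 9.24×10⁴ V.

9.24×10⁴ V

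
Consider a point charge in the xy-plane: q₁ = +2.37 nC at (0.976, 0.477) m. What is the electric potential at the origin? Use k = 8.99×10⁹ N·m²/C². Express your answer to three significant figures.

The total potential is the scalar sum of each charge's contribution, V = Σ kqᵢ/rᵢ.
Distances from the field point to each charge: r₁ = 1.09 m.
V = k[(2.37×10⁻⁹)/(1.09)] = 19.6 V.

19.6 V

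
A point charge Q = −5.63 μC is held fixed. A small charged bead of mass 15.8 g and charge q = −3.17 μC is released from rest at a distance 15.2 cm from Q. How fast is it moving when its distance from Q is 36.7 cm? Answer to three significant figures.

Only the electrostatic force acts, so mechanical energy is conserved: ½mv² = U₁ − U₂ = kQq(1/r₁ − 1/r₂).
U₁ − U₂ = (8.99×10⁹ N·m²/C²)(-5.63×10⁻⁶ C)(-3.17×10⁻⁶ C)(1/0.152 − 1/0.367) = 0.618 J.
v = √(2·0.618/0.0158) = 8.85 m/s.

8.85 m/s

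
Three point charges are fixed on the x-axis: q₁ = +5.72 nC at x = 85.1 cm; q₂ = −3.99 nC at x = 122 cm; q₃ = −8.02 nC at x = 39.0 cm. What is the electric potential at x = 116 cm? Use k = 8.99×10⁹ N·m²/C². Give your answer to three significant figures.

-525 V

Electric potential is a scalar, so the contributions from each charge add algebraically: V = Σ kqᵢ/rᵢ.
Distances from the field point to each charge: r₁ = 0.309 m, r₂ = 0.0600 m, r₃ = 0.770 m.
V = k[(5.72×10⁻⁹)/(0.309) + (-3.99×10⁻⁹)/(0.0600) + (-8.02×10⁻⁹)/(0.770)] = -525 V.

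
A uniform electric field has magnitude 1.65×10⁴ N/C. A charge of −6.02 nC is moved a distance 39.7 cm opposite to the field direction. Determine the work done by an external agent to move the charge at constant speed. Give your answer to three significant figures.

The potential change for a displacement 39.7 cm opposite to the field direction is ΔV = +Ed = 6550 V.
W_ext = qΔV = -3.94×10⁻⁵ J.

-3.94×10⁻⁵ J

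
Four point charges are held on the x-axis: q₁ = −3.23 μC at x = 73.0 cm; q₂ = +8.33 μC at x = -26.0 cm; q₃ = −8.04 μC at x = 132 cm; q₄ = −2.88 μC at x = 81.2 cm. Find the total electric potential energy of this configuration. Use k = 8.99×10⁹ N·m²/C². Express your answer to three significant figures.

The assembly work is the sum of pairwise potential energies, U = Σ_{i<j} kqᵢqⱼ/rᵢⱼ.
Pair separations: r₁₂ = 0.990 m, r₁₃ = 0.590 m, r₁₄ = 0.0820 m, r₂₃ = 1.58 m, r₂₄ = 1.07 m, r₃₄ = 0.508 m.
Summing all 6 pair terms gives U = 0.999 J.

0.999 J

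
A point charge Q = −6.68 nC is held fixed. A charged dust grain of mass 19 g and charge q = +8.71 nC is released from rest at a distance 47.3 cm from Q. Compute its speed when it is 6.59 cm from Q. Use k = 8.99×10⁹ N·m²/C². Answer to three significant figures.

0.0268 m/s

Only the electrostatic force acts, so mechanical energy is conserved: ½mv² = U₁ − U₂ = kQq(1/r₁ − 1/r₂).
U₁ − U₂ = (8.99×10⁹ N·m²/C²)(-6.68×10⁻⁹ C)(8.71×10⁻⁹ C)(1/0.473 − 1/0.0659) = 6.83×10⁻⁶ J.
v = √(2·6.83×10⁻⁶/0.0190) = 0.0268 m/s.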